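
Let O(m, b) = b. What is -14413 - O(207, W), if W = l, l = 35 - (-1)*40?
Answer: -14488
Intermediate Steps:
l = 75 (l = 35 - 1*(-40) = 35 + 40 = 75)
W = 75
-14413 - O(207, W) = -14413 - 1*75 = -14413 - 75 = -14488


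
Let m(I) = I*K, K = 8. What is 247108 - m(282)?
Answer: 244852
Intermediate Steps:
m(I) = 8*I (m(I) = I*8 = 8*I)
247108 - m(282) = 247108 - 8*282 = 247108 - 1*2256 = 247108 - 2256 = 244852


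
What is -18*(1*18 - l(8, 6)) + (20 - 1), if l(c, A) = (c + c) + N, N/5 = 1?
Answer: 73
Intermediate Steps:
N = 5 (N = 5*1 = 5)
l(c, A) = 5 + 2*c (l(c, A) = (c + c) + 5 = 2*c + 5 = 5 + 2*c)
-18*(1*18 - l(8, 6)) + (20 - 1) = -18*(1*18 - (5 + 2*8)) + (20 - 1) = -18*(18 - (5 + 16)) + 19 = -18*(18 - 1*21) + 19 = -18*(18 - 21) + 19 = -18*(-3) + 19 = 54 + 19 = 73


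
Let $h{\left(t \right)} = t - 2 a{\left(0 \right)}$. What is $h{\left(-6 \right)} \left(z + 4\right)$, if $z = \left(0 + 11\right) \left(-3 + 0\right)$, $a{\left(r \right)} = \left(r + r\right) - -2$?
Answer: $290$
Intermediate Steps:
$a{\left(r \right)} = 2 + 2 r$ ($a{\left(r \right)} = 2 r + 2 = 2 + 2 r$)
$z = -33$ ($z = 11 \left(-3\right) = -33$)
$h{\left(t \right)} = -4 + t$ ($h{\left(t \right)} = t - 2 \left(2 + 2 \cdot 0\right) = t - 2 \left(2 + 0\right) = t - 4 = -4 + t$)
$h{\left(-6 \right)} \left(z + 4\right) = \left(-4 - 6\right) \left(-33 + 4\right) = \left(-10\right) \left(-29\right) = 290$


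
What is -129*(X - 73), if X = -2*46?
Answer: 21285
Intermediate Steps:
X = -92
-129*(X - 73) = -129*(-92 - 73) = -129*(-165) = 21285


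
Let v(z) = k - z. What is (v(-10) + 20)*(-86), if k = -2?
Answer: -2408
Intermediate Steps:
v(z) = -2 - z
(v(-10) + 20)*(-86) = ((-2 - 1*(-10)) + 20)*(-86) = ((-2 + 10) + 20)*(-86) = (8 + 20)*(-86) = 28*(-86) = -2408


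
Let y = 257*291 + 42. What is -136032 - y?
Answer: -210861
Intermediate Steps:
y = 74829 (y = 74787 + 42 = 74829)
-136032 - y = -136032 - 1*74829 = -136032 - 74829 = -210861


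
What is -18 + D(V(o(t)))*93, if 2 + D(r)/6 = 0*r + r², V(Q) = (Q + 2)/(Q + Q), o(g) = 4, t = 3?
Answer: -6561/8 ≈ -820.13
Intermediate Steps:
V(Q) = (2 + Q)/(2*Q) (V(Q) = (2 + Q)/((2*Q)) = (2 + Q)*(1/(2*Q)) = (2 + Q)/(2*Q))
D(r) = -12 + 6*r² (D(r) = -12 + 6*(0*r + r²) = -12 + 6*(0 + r²) = -12 + 6*r²)
-18 + D(V(o(t)))*93 = -18 + (-12 + 6*((½)*(2 + 4)/4)²)*93 = -18 + (-12 + 6*((½)*(¼)*6)²)*93 = -18 + (-12 + 6*(¾)²)*93 = -18 + (-12 + 6*(9/16))*93 = -18 + (-12 + 27/8)*93 = -18 - 69/8*93 = -18 - 6417/8 = -6561/8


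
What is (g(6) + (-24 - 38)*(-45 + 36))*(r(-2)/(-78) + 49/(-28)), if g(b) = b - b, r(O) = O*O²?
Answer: -23901/26 ≈ -919.27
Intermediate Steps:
r(O) = O³
g(b) = 0
(g(6) + (-24 - 38)*(-45 + 36))*(r(-2)/(-78) + 49/(-28)) = (0 + (-24 - 38)*(-45 + 36))*((-2)³/(-78) + 49/(-28)) = (0 - 62*(-9))*(-8*(-1/78) + 49*(-1/28)) = (0 + 558)*(4/39 - 7/4) = 558*(-257/156) = -23901/26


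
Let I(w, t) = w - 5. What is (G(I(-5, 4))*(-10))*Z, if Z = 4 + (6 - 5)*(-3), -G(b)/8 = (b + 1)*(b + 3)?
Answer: 5040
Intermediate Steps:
I(w, t) = -5 + w
G(b) = -8*(1 + b)*(3 + b) (G(b) = -8*(b + 1)*(b + 3) = -8*(1 + b)*(3 + b))
Z = 1 (Z = 4 + 1*(-3) = 4 - 3 = 1)
(G(I(-5, 4))*(-10))*Z = ((-24 - 32*(-5 - 5) - 8*(-5 - 5)**2)*(-10))*1 = ((-24 - 32*(-10) - 8*(-10)**2)*(-10))*1 = ((-24 + 320 - 8*100)*(-10))*1 = ((-24 + 320 - 800)*(-10))*1 = -504*(-10)*1 = 5040*1 = 5040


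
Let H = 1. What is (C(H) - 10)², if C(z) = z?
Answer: 81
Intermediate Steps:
(C(H) - 10)² = (1 - 10)² = (-9)² = 81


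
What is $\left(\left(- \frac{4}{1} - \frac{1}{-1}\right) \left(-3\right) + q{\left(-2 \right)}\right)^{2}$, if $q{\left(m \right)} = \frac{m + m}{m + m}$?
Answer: $100$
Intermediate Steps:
$q{\left(m \right)} = 1$ ($q{\left(m \right)} = \frac{2 m}{2 m} = 2 m \frac{1}{2 m} = 1$)
$\left(\left(- \frac{4}{1} - \frac{1}{-1}\right) \left(-3\right) + q{\left(-2 \right)}\right)^{2} = \left(\left(- \frac{4}{1} - \frac{1}{-1}\right) \left(-3\right) + 1\right)^{2} = \left(\left(\left(-4\right) 1 - -1\right) \left(-3\right) + 1\right)^{2} = \left(\left(-4 + 1\right) \left(-3\right) + 1\right)^{2} = \left(\left(-3\right) \left(-3\right) + 1\right)^{2} = \left(9 + 1\right)^{2} = 10^{2} = 100$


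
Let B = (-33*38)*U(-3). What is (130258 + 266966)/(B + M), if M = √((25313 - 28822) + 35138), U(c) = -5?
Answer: 830198160/13093757 - 132408*√31629/13093757 ≈ 61.606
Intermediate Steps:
M = √31629 (M = √(-3509 + 35138) = √31629 ≈ 177.85)
B = 6270 (B = -33*38*(-5) = -1254*(-5) = 6270)
(130258 + 266966)/(B + M) = (130258 + 266966)/(6270 + √31629) = 397224/(6270 + √31629)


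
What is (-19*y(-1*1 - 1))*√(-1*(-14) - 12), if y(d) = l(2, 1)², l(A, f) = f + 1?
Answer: -76*√2 ≈ -107.48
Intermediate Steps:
l(A, f) = 1 + f
y(d) = 4 (y(d) = (1 + 1)² = 2² = 4)
(-19*y(-1*1 - 1))*√(-1*(-14) - 12) = (-19*4)*√(-1*(-14) - 12) = -76*√(14 - 12) = -76*√2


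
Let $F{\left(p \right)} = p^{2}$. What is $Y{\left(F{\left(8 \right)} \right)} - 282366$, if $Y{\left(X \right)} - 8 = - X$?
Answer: $-282422$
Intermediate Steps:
$Y{\left(X \right)} = 8 - X$
$Y{\left(F{\left(8 \right)} \right)} - 282366 = \left(8 - 8^{2}\right) - 282366 = \left(8 - 64\right) - 282366 = -56 - 282366 = -282422$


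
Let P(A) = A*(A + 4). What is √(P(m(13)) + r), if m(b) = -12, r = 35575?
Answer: √35671 ≈ 188.87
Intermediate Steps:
P(A) = A*(4 + A)
√(P(m(13)) + r) = √(-12*(4 - 12) + 35575) = √(-12*(-8) + 35575) = √(96 + 35575) = √35671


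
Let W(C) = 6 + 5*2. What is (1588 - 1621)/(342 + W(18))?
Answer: -33/358 ≈ -0.092179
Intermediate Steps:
W(C) = 16 (W(C) = 6 + 10 = 16)
(1588 - 1621)/(342 + W(18)) = (1588 - 1621)/(342 + 16) = -33/358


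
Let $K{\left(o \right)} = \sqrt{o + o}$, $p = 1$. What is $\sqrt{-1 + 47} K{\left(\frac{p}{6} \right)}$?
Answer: $\frac{\sqrt{138}}{3} \approx 3.9158$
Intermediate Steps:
$K{\left(o \right)} = \sqrt{2} \sqrt{o}$ ($K{\left(o \right)} = \sqrt{2 o} = \sqrt{2} \sqrt{o}$)
$\sqrt{-1 + 47} K{\left(\frac{p}{6} \right)} = \sqrt{-1 + 47} \sqrt{2} \sqrt{1 \cdot \frac{1}{6}} = \sqrt{46} \sqrt{2} \sqrt{1 \cdot \frac{1}{6}} = \sqrt{46} \frac{\sqrt{2}}{\sqrt{6}} = \sqrt{46} \sqrt{2} \frac{\sqrt{6}}{6} = \sqrt{46} \frac{\sqrt{3}}{3} = \frac{\sqrt{138}}{3}$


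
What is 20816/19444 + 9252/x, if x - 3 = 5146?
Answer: 71769368/25029289 ≈ 2.8674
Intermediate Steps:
x = 5149 (x = 3 + 5146 = 5149)
20816/19444 + 9252/x = 20816/19444 + 9252/5149 = 20816*(1/19444) + 9252*(1/5149) = 5204/4861 + 9252/5149 = 71769368/25029289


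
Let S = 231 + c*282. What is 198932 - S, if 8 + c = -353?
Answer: 300503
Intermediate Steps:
c = -361 (c = -8 - 353 = -361)
S = -101571 (S = 231 - 361*282 = 231 - 101802 = -101571)
198932 - S = 198932 - 1*(-101571) = 198932 + 101571 = 300503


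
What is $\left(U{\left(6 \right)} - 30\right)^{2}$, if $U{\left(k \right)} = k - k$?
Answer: $900$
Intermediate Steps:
$U{\left(k \right)} = 0$
$\left(U{\left(6 \right)} - 30\right)^{2} = \left(0 - 30\right)^{2} = \left(-30\right)^{2} = 900$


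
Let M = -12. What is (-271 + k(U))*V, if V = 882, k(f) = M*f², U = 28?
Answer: -8536878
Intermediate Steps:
k(f) = -12*f²
(-271 + k(U))*V = (-271 - 12*28²)*882 = (-271 - 12*784)*882 = (-271 - 9408)*882 = -9679*882 = -8536878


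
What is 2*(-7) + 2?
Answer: -12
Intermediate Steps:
2*(-7) + 2 = -14 + 2 = -12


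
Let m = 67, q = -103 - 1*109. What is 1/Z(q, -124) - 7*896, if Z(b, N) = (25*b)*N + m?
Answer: -4122378623/657267 ≈ -6272.0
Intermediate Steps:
q = -212 (q = -103 - 109 = -212)
Z(b, N) = 67 + 25*N*b (Z(b, N) = (25*b)*N + 67 = 25*N*b + 67 = 67 + 25*N*b)
1/Z(q, -124) - 7*896 = 1/(67 + 25*(-124)*(-212)) - 7*896 = 1/(67 + 657200) - 6272 = 1/657267 - 6272 = -4122378623/657267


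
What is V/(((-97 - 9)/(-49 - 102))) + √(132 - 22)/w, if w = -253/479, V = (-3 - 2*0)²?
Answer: 1359/106 - 479*√110/253 ≈ -7.0361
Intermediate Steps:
V = 9 (V = (-3 + 0)² = (-3)² = 9)
w = -253/479 (w = -253*1/479 = -253/479 ≈ -0.52818)
V/(((-97 - 9)/(-49 - 102))) + √(132 - 22)/w = 9/(((-97 - 9)/(-49 - 102))) + √(132 - 22)/(-253/479) = 9/((-106/(-151))) + √110*(-479/253) = 9/((-106*(-1/151))) - 479*√110/253 = 9/(106/151) - 479*√110/253 = 9*(151/106) - 479*√110/253 = 1359/106 - 479*√110/253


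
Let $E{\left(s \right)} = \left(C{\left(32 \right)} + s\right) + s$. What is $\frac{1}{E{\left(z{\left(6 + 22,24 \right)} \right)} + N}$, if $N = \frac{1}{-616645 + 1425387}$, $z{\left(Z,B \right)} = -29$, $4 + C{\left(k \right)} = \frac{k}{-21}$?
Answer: $- \frac{16983582}{1078861807} \approx -0.015742$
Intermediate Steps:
$C{\left(k \right)} = -4 - \frac{k}{21}$ ($C{\left(k \right)} = -4 + \frac{k}{-21} = -4 + k \left(- \frac{1}{21}\right) = -4 - \frac{k}{21}$)
$E{\left(s \right)} = - \frac{116}{21} + 2 s$ ($E{\left(s \right)} = \left(\left(-4 - \frac{32}{21}\right) + s\right) + s = \left(- \frac{116}{21} + s\right) + s = - \frac{116}{21} + 2 s$)
$N = \frac{1}{808742} \approx 1.2365 \cdot 10^{-6}$
$\frac{1}{E{\left(z{\left(6 + 22,24 \right)} \right)} + N} = \frac{1}{\left(- \frac{116}{21} + 2 \left(-29\right)\right) + \frac{1}{808742}} = \frac{1}{\left(- \frac{116}{21} - 58\right) + \frac{1}{808742}} = \frac{1}{- \frac{1334}{21} + \frac{1}{808742}} = \frac{1}{- \frac{1078861807}{16983582}} = - \frac{16983582}{1078861807}$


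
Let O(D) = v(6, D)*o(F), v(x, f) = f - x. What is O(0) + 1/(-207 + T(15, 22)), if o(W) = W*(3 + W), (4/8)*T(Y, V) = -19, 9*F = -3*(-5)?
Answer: -34303/735 ≈ -46.671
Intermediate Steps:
F = 5/3 (F = (-3*(-5))/9 = (⅑)*15 = 5/3 ≈ 1.6667)
T(Y, V) = -38 (T(Y, V) = 2*(-19) = -38)
O(D) = -140/3 + 70*D/9 (O(D) = (D - 1*6)*(5*(3 + 5/3)/3) = (D - 6)*((5/3)*(14/3)) = (-6 + D)*(70/9) = -140/3 + 70*D/9)
O(0) + 1/(-207 + T(15, 22)) = (-140/3 + (70/9)*0) + 1/(-207 - 38) = (-140/3 + 0) + 1/(-245) = -140/3 - 1/245 = -34303/735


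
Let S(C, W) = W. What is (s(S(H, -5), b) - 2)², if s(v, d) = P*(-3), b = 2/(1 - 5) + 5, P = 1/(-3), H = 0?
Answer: 1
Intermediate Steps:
P = -⅓ ≈ -0.33333
b = 9/2 (b = 2/(-4) + 5 = -¼*2 + 5 = -½ + 5 = 9/2 ≈ 4.5000)
s(v, d) = 1 (s(v, d) = -⅓*(-3) = 1)
(s(S(H, -5), b) - 2)² = (1 - 2)² = (-1)² = 1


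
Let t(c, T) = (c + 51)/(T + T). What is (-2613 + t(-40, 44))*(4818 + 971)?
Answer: -121007467/8 ≈ -1.5126e+7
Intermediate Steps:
t(c, T) = (51 + c)/(2*T) (t(c, T) = (51 + c)/((2*T)) = (51 + c)*(1/(2*T)) = (51 + c)/(2*T))
(-2613 + t(-40, 44))*(4818 + 971) = (-2613 + (½)*(51 - 40)/44)*(4818 + 971) = (-2613 + (½)*(1/44)*11)*5789 = (-2613 + ⅛)*5789 = -20903/8*5789 = -121007467/8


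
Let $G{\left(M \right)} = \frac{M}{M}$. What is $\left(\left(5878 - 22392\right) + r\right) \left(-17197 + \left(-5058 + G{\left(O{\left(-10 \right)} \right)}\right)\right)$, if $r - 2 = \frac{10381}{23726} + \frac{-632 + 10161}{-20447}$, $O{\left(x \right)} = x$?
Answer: $\frac{89131792502510397}{242562761} \approx 3.6746 \cdot 10^{8}$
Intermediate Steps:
$G{\left(M \right)} = 1$
$r = \frac{956426297}{485125522}$ ($r = 2 + \left(\frac{10381}{23726} + \frac{-632 + 10161}{-20447}\right) = 2 + \left(10381 \cdot \frac{1}{23726} + 9529 \left(- \frac{1}{20447}\right)\right) = 2 + \left(\frac{10381}{23726} - \frac{9529}{20447}\right) = 2 - \frac{13824747}{485125522} = \frac{956426297}{485125522} \approx 1.9715$)
$\left(\left(5878 - 22392\right) + r\right) \left(-17197 + \left(-5058 + G{\left(O{\left(-10 \right)} \right)}\right)\right) = \left(\left(5878 - 22392\right) + \frac{956426297}{485125522}\right) \left(-17197 + \left(-5058 + 1\right)\right) = \left(-16514 + \frac{956426297}{485125522}\right) \left(-17197 - 5057\right) = \left(- \frac{8010406444011}{485125522}\right) \left(-22254\right) = \frac{89131792502510397}{242562761}$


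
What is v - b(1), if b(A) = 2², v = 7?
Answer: 3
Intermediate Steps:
b(A) = 4
v - b(1) = 7 - 1*4 = 7 - 4 = 3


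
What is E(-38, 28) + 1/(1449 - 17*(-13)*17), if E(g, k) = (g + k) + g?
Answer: -249887/5206 ≈ -48.000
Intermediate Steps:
E(g, k) = k + 2*g
E(-38, 28) + 1/(1449 - 17*(-13)*17) = (28 + 2*(-38)) + 1/(1449 - 17*(-13)*17) = (28 - 76) + 1/(1449 + 221*17) = -48 + 1/(1449 + 3757) = -48 + 1/5206 = -249887/5206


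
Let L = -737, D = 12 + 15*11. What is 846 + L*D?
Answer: -129603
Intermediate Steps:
D = 177 (D = 12 + 165 = 177)
846 + L*D = 846 - 737*177 = 846 - 130449 = -129603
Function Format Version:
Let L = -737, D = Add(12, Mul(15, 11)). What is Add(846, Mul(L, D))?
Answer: -129603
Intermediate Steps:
D = 177 (D = Add(12, 165) = 177)
Add(846, Mul(L, D)) = Add(846, Mul(-737, 177)) = Add(846, -130449) = -129603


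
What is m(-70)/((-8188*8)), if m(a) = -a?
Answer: -35/32752 ≈ -0.0010686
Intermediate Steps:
m(a) = -a
m(-70)/((-8188*8)) = (-1*(-70))/((-8188*8)) = 70/(-65504) = 70*(-1/65504) = -35/32752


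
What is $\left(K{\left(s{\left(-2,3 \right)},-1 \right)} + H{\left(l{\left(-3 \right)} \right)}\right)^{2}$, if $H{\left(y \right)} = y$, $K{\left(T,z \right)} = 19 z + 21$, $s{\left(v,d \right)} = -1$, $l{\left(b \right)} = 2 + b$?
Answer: $1$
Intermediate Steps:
$K{\left(T,z \right)} = 21 + 19 z$
$\left(K{\left(s{\left(-2,3 \right)},-1 \right)} + H{\left(l{\left(-3 \right)} \right)}\right)^{2} = \left(\left(21 + 19 \left(-1\right)\right) + \left(2 - 3\right)\right)^{2} = \left(\left(21 - 19\right) - 1\right)^{2} = \left(2 - 1\right)^{2} = 1^{2} = 1$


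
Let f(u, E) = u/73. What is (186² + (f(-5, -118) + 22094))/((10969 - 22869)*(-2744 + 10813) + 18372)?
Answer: -4138365/7008199144 ≈ -0.00059050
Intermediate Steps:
f(u, E) = u/73 (f(u, E) = u*(1/73) = u/73)
(186² + (f(-5, -118) + 22094))/((10969 - 22869)*(-2744 + 10813) + 18372) = (186² + ((1/73)*(-5) + 22094))/((10969 - 22869)*(-2744 + 10813) + 18372) = (34596 + (-5/73 + 22094))/(-11900*8069 + 18372) = (34596 + 1612857/73)/(-96021100 + 18372) = (4138365/73)/(-96002728) = (4138365/73)*(-1/96002728) = -4138365/7008199144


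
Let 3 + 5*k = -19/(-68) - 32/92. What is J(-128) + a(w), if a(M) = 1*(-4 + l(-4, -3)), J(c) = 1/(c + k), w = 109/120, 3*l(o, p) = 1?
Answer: -3695603/1005759 ≈ -3.6744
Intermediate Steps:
l(o, p) = ⅓ (l(o, p) = (⅓)*1 = ⅓)
k = -4799/7820 (k = -⅗ + (-19/(-68) - 32/92)/5 = -⅗ + (-19*(-1/68) - 32*1/92)/5 = -⅗ + (19/68 - 8/23)/5 = -⅗ + (⅕)*(-107/1564) = -⅗ - 107/7820 = -4799/7820 ≈ -0.61368)
w = 109/120 (w = 109*(1/120) = 109/120 ≈ 0.90833)
J(c) = 1/(-4799/7820 + c) (J(c) = 1/(c - 4799/7820) = 1/(-4799/7820 + c))
a(M) = -11/3 (a(M) = 1*(-4 + ⅓) = 1*(-11/3) = -11/3)
J(-128) + a(w) = 7820/(-4799 + 7820*(-128)) - 11/3 = 7820/(-4799 - 1000960) - 11/3 = 7820/(-1005759) - 11/3 = 7820*(-1/1005759) - 11/3 = -7820/1005759 - 11/3 = -3695603/1005759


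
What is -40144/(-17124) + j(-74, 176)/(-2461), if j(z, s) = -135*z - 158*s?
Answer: 100977454/10535541 ≈ 9.5845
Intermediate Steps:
j(z, s) = -158*s - 135*z
-40144/(-17124) + j(-74, 176)/(-2461) = -40144/(-17124) + (-158*176 - 135*(-74))/(-2461) = -40144*(-1/17124) + (-27808 + 9990)*(-1/2461) = 10036/4281 - 17818*(-1/2461) = 10036/4281 + 17818/2461 = 100977454/10535541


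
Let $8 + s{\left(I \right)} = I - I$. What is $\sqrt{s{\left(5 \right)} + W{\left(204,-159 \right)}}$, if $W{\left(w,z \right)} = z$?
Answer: $i \sqrt{167} \approx 12.923 i$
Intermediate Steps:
$s{\left(I \right)} = -8$ ($s{\left(I \right)} = -8 + \left(I - I\right) = -8 + 0 = -8$)
$\sqrt{s{\left(5 \right)} + W{\left(204,-159 \right)}} = \sqrt{-8 - 159} = \sqrt{-167} = i \sqrt{167}$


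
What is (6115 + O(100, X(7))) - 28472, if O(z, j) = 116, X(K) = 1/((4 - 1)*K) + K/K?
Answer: -22241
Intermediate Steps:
X(K) = 1 + 1/(3*K) (X(K) = 1/(3*K) + 1 = 1 + 1/(3*K))
(6115 + O(100, X(7))) - 28472 = (6115 + 116) - 28472 = 6231 - 28472 = -22241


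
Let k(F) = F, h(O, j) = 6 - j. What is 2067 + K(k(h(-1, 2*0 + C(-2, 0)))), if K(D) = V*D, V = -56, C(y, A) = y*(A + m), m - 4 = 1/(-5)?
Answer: 6527/5 ≈ 1305.4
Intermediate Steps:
m = 19/5 (m = 4 + 1/(-5) = 4 - ⅕ = 19/5 ≈ 3.8000)
C(y, A) = y*(19/5 + A) (C(y, A) = y*(A + 19/5) = y*(19/5 + A))
K(D) = -56*D
2067 + K(k(h(-1, 2*0 + C(-2, 0)))) = 2067 - 56*(6 - (2*0 + (⅕)*(-2)*(19 + 5*0))) = 2067 - 56*(6 - (0 + (⅕)*(-2)*(19 + 0))) = 2067 - 56*(6 - (0 + (⅕)*(-2)*19)) = 2067 - 56*(6 - (0 - 38/5)) = 2067 - 56*(6 - 1*(-38/5)) = 2067 - 56*(6 + 38/5) = 2067 - 56*68/5 = 2067 - 3808/5 = 6527/5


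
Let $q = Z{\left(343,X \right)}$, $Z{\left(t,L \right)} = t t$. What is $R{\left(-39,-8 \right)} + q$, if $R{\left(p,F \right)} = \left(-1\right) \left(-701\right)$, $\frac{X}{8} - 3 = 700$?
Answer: $118350$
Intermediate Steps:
$X = 5624$ ($X = 24 + 8 \cdot 700 = 24 + 5600 = 5624$)
$R{\left(p,F \right)} = 701$
$Z{\left(t,L \right)} = t^{2}$
$q = 117649$ ($q = 343^{2} = 117649$)
$R{\left(-39,-8 \right)} + q = 701 + 117649 = 118350$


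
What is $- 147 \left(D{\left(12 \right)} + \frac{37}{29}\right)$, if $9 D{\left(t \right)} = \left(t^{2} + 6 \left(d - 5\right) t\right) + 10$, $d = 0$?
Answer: $\frac{276409}{87} \approx 3177.1$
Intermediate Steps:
$D{\left(t \right)} = \frac{10}{9} - \frac{10 t}{3} + \frac{t^{2}}{9}$ ($D{\left(t \right)} = \frac{\left(t^{2} + 6 \left(0 - 5\right) t\right) + 10}{9} = \frac{\left(t^{2} + 6 \left(-5\right) t\right) + 10}{9} = \frac{\left(t^{2} - 30 t\right) + 10}{9} = \frac{10 + t^{2} - 30 t}{9} = \frac{10}{9} - \frac{10 t}{3} + \frac{t^{2}}{9}$)
$- 147 \left(D{\left(12 \right)} + \frac{37}{29}\right) = - 147 \left(\left(\frac{10}{9} - 40 + \frac{12^{2}}{9}\right) + \frac{37}{29}\right) = - 147 \left(\left(\frac{10}{9} - 40 + \frac{1}{9} \cdot 144\right) + 37 \cdot \frac{1}{29}\right) = - 147 \left(\left(\frac{10}{9} - 40 + 16\right) + \frac{37}{29}\right) = - 147 \left(- \frac{206}{9} + \frac{37}{29}\right) = \left(-147\right) \left(- \frac{5641}{261}\right) = \frac{276409}{87}$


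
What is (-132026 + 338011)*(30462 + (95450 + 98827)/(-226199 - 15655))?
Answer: 505841640130645/80618 ≈ 6.2745e+9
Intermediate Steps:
(-132026 + 338011)*(30462 + (95450 + 98827)/(-226199 - 15655)) = 205985*(30462 + 194277/(-241854)) = 205985*(30462 + 194277*(-1/241854)) = 205985*(30462 - 64759/80618) = 205985*(2455720757/80618) = 505841640130645/80618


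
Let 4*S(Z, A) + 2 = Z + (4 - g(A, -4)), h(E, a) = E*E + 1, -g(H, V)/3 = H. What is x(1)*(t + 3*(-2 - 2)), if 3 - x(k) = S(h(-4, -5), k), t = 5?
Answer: 35/2 ≈ 17.500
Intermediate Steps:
g(H, V) = -3*H
h(E, a) = 1 + E**2 (h(E, a) = E**2 + 1 = 1 + E**2)
S(Z, A) = 1/2 + Z/4 + 3*A/4 (S(Z, A) = -1/2 + (Z + (4 - (-3)*A))/4 = -1/2 + (Z + (4 + 3*A))/4 = -1/2 + (4 + Z + 3*A)/4 = -1/2 + (1 + Z/4 + 3*A/4) = 1/2 + Z/4 + 3*A/4)
x(k) = -7/4 - 3*k/4 (x(k) = 3 - (1/2 + (1 + (-4)**2)/4 + 3*k/4) = 3 - (1/2 + (1 + 16)/4 + 3*k/4) = 3 - (1/2 + (1/4)*17 + 3*k/4) = 3 - (1/2 + 17/4 + 3*k/4) = 3 - (19/4 + 3*k/4) = 3 + (-19/4 - 3*k/4) = -7/4 - 3*k/4)
x(1)*(t + 3*(-2 - 2)) = (-7/4 - 3/4*1)*(5 + 3*(-2 - 2)) = (-7/4 - 3/4)*(5 + 3*(-4)) = -5*(5 - 12)/2 = -5/2*(-7) = 35/2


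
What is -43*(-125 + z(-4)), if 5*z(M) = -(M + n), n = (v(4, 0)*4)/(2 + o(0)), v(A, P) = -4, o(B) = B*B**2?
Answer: 26359/5 ≈ 5271.8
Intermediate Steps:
o(B) = B**3
n = -8 (n = (-4*4)/(2 + 0**3) = -16/(2 + 0) = -16/2 = -16*1/2 = -8)
z(M) = 8/5 - M/5 (z(M) = (-(M - 8))/5 = (-(-8 + M))/5 = (8 - M)/5 = 8/5 - M/5)
-43*(-125 + z(-4)) = -43*(-125 + (8/5 - 1/5*(-4))) = -43*(-125 + (8/5 + 4/5)) = -43*(-125 + 12/5) = -43*(-613/5) = 26359/5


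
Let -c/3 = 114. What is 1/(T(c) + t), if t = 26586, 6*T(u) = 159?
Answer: 2/53225 ≈ 3.7576e-5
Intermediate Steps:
c = -342 (c = -3*114 = -342)
T(u) = 53/2 (T(u) = (1/6)*159 = 53/2)
1/(T(c) + t) = 1/(53/2 + 26586) = 1/(53225/2) = 2/53225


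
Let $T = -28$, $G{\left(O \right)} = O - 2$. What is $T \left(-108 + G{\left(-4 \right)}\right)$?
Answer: $3192$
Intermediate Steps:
$G{\left(O \right)} = -2 + O$
$T \left(-108 + G{\left(-4 \right)}\right) = - 28 \left(-108 - 6\right) = \left(-28\right) \left(-114\right) = 3192$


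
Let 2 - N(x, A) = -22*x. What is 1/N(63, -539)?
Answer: 1/1388 ≈ 0.00072046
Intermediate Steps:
N(x, A) = 2 + 22*x (N(x, A) = 2 - (-22)*x = 2 + 22*x)
1/N(63, -539) = 1/(2 + 22*63) = 1/(2 + 1386) = 1/1388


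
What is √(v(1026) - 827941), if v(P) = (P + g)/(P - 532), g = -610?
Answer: I*√298886397/19 ≈ 909.91*I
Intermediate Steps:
v(P) = (-610 + P)/(-532 + P) (v(P) = (P - 610)/(P - 532) = (-610 + P)/(-532 + P))
√(v(1026) - 827941) = √((-610 + 1026)/(-532 + 1026) - 827941) = √(416/494 - 827941) = √((1/494)*416 - 827941) = √(16/19 - 827941) = √(-15730863/19) = I*√298886397/19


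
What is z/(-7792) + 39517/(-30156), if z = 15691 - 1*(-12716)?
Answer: -291139489/58743888 ≈ -4.9561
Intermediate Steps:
z = 28407 (z = 15691 + 12716 = 28407)
z/(-7792) + 39517/(-30156) = 28407/(-7792) + 39517/(-30156) = 28407*(-1/7792) + 39517*(-1/30156) = -28407/7792 - 39517/30156 = -291139489/58743888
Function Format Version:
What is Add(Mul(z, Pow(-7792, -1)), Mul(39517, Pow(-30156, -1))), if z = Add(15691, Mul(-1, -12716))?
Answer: Rational(-291139489, 58743888) ≈ -4.9561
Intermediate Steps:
z = 28407 (z = Add(15691, 12716) = 28407)
Add(Mul(z, Pow(-7792, -1)), Mul(39517, Pow(-30156, -1))) = Add(Mul(28407, Pow(-7792, -1)), Mul(39517, Pow(-30156, -1))) = Add(Mul(28407, Rational(-1, 7792)), Mul(39517, Rational(-1, 30156))) = Add(Rational(-28407, 7792), Rational(-39517, 30156)) = Rational(-291139489, 58743888)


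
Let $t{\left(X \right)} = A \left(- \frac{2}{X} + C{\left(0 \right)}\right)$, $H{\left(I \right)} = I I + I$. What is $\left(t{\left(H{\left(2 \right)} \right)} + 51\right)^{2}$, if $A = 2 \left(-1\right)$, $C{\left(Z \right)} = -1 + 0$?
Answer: $\frac{25921}{9} \approx 2880.1$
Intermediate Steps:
$C{\left(Z \right)} = -1$
$H{\left(I \right)} = I + I^{2}$ ($H{\left(I \right)} = I^{2} + I = I + I^{2}$)
$A = -2$
$t{\left(X \right)} = 2 + \frac{4}{X}$ ($t{\left(X \right)} = - 2 \left(- \frac{2}{X} - 1\right) = - 2 \left(-1 - \frac{2}{X}\right) = 2 + \frac{4}{X}$)
$\left(t{\left(H{\left(2 \right)} \right)} + 51\right)^{2} = \left(\left(2 + \frac{4}{2 \left(1 + 2\right)}\right) + 51\right)^{2} = \left(\left(2 + \frac{4}{2 \cdot 3}\right) + 51\right)^{2} = \left(\left(2 + \frac{4}{6}\right) + 51\right)^{2} = \left(\left(2 + 4 \cdot \frac{1}{6}\right) + 51\right)^{2} = \left(\left(2 + \frac{2}{3}\right) + 51\right)^{2} = \left(\frac{8}{3} + 51\right)^{2} = \left(\frac{161}{3}\right)^{2} = \frac{25921}{9}$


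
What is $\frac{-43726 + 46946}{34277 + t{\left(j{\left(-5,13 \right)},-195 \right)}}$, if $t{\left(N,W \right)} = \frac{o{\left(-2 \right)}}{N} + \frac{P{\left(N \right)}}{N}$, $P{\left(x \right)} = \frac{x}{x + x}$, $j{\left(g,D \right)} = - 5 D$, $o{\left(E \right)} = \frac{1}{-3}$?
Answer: $\frac{1255800}{13368029} \approx 0.09394$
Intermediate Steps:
$o{\left(E \right)} = - \frac{1}{3}$
$P{\left(x \right)} = \frac{1}{2}$ ($P{\left(x \right)} = \frac{x}{2 x} = x \frac{1}{2 x} = \frac{1}{2}$)
$t{\left(N,W \right)} = \frac{1}{6 N}$ ($t{\left(N,W \right)} = - \frac{1}{3 N} + \frac{1}{2 N} = \frac{1}{6 N}$)
$\frac{-43726 + 46946}{34277 + t{\left(j{\left(-5,13 \right)},-195 \right)}} = \frac{-43726 + 46946}{34277 + \frac{1}{6 \left(\left(-5\right) 13\right)}} = \frac{3220}{34277 + \frac{1}{6 \left(-65\right)}} = \frac{3220}{34277 + \frac{1}{6} \left(- \frac{1}{65}\right)} = \frac{3220}{34277 - \frac{1}{390}} = \frac{3220}{\frac{13368029}{390}} = 3220 \cdot \frac{390}{13368029} = \frac{1255800}{13368029}$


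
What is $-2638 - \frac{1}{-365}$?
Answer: $- \frac{962869}{365} \approx -2638.0$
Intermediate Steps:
$-2638 - \frac{1}{-365} = -2638 - - \frac{1}{365} = -2638 + \frac{1}{365} = - \frac{962869}{365}$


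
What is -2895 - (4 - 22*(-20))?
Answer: -3339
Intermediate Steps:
-2895 - (4 - 22*(-20)) = -2895 - (4 + 440) = -2895 - 1*444 = -2895 - 444 = -3339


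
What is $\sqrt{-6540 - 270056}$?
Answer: $2 i \sqrt{69149} \approx 525.92 i$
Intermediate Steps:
$\sqrt{-6540 - 270056} = \sqrt{-276596} = 2 i \sqrt{69149}$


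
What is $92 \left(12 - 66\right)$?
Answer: $-4968$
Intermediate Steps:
$92 \left(12 - 66\right) = 92 \left(-54\right) = -4968$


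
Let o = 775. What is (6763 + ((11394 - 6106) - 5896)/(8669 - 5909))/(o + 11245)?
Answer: 2333159/4146900 ≈ 0.56263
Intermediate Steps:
(6763 + ((11394 - 6106) - 5896)/(8669 - 5909))/(o + 11245) = (6763 + ((11394 - 6106) - 5896)/(8669 - 5909))/(775 + 11245) = (6763 + (5288 - 5896)/2760)/12020 = (6763 - 608*1/2760)*(1/12020) = (6763 - 76/345)*(1/12020) = (2333159/345)*(1/12020) = 2333159/4146900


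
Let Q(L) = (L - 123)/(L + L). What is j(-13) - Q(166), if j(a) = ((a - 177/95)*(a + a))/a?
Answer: -941653/31540 ≈ -29.856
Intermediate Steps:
Q(L) = (-123 + L)/(2*L) (Q(L) = (-123 + L)/((2*L)) = (-123 + L)*(1/(2*L)) = (-123 + L)/(2*L))
j(a) = -354/95 + 2*a (j(a) = ((a - 177*1/95)*(2*a))/a = ((a - 177/95)*(2*a))/a = ((-177/95 + a)*(2*a))/a = (2*a*(-177/95 + a))/a = -354/95 + 2*a)
j(-13) - Q(166) = (-354/95 + 2*(-13)) - (-123 + 166)/(2*166) = (-354/95 - 26) - 43/(2*166) = -2824/95 - 1*43/332 = -2824/95 - 43/332 = -941653/31540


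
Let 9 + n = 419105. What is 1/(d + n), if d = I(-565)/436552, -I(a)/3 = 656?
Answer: 54569/22869649378 ≈ 2.3861e-6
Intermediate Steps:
n = 419096 (n = -9 + 419105 = 419096)
I(a) = -1968 (I(a) = -3*656 = -1968)
d = -246/54569 (d = -1968/436552 = -1968*1/436552 = -246/54569 ≈ -0.0045081)
1/(d + n) = 1/(-246/54569 + 419096) = 1/(22869649378/54569) = 54569/22869649378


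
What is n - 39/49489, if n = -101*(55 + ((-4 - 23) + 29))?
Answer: -284908212/49489 ≈ -5757.0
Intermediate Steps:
n = -5757 (n = -101*(55 + (-27 + 29)) = -101*(55 + 2) = -101*57 = -5757)
n - 39/49489 = -5757 - 39/49489 = -284908212/49489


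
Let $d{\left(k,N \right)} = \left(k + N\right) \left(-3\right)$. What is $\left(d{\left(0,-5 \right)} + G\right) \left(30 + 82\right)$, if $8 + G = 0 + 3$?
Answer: $1120$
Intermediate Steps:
$G = -5$ ($G = -8 + \left(0 + 3\right) = -8 + 3 = -5$)
$d{\left(k,N \right)} = - 3 N - 3 k$ ($d{\left(k,N \right)} = \left(N + k\right) \left(-3\right) = - 3 N - 3 k$)
$\left(d{\left(0,-5 \right)} + G\right) \left(30 + 82\right) = \left(\left(\left(-3\right) \left(-5\right) - 0\right) - 5\right) \left(30 + 82\right) = \left(\left(15 + 0\right) - 5\right) 112 = \left(15 - 5\right) 112 = 10 \cdot 112 = 1120$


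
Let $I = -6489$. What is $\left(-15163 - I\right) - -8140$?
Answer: $-534$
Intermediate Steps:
$\left(-15163 - I\right) - -8140 = \left(-15163 - -6489\right) - -8140 = \left(-15163 + 6489\right) + 8140 = -8674 + 8140 = -534$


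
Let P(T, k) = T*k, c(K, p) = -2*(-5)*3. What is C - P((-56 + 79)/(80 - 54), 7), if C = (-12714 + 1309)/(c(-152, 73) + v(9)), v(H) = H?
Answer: -23293/78 ≈ -298.63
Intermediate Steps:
c(K, p) = 30 (c(K, p) = 10*3 = 30)
C = -11405/39 (C = (-12714 + 1309)/(30 + 9) = -11405/39 ≈ -292.44)
C - P((-56 + 79)/(80 - 54), 7) = -11405/39 - (-56 + 79)/(80 - 54)*7 = -11405/39 - 23/26*7 = -11405/39 - 23*(1/26)*7 = -11405/39 - 23*7/26 = -11405/39 - 1*161/26 = -11405/39 - 161/26 = -23293/78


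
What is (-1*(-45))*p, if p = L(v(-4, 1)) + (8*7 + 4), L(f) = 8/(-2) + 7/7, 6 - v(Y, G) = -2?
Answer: 2565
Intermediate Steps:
v(Y, G) = 8 (v(Y, G) = 6 - 1*(-2) = 6 + 2 = 8)
L(f) = -3 (L(f) = 8*(-½) + 7*(⅐) = -4 + 1 = -3)
p = 57 (p = -3 + (8*7 + 4) = -3 + (56 + 4) = -3 + 60 = 57)
(-1*(-45))*p = -1*(-45)*57 = 45*57 = 2565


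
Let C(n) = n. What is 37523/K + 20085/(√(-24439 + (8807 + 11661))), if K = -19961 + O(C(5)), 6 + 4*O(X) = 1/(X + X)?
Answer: -6280/3341 - 20085*I*√11/209 ≈ -1.8797 - 318.73*I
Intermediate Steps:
O(X) = -3/2 + 1/(8*X) (O(X) = -3/2 + 1/(4*(X + X)) = -3/2 + 1/(4*((2*X))) = -3/2 + (1/(2*X))/4 = -3/2 + 1/(8*X))
K = -798499/40 (K = -19961 + (⅛)*(1 - 12*5)/5 = -19961 + (⅛)*(⅕)*(1 - 60) = -19961 + (⅛)*(⅕)*(-59) = -19961 - 59/40 = -798499/40 ≈ -19962.)
37523/K + 20085/(√(-24439 + (8807 + 11661))) = 37523/(-798499/40) + 20085/(√(-24439 + (8807 + 11661))) = 37523*(-40/798499) + 20085/(√(-24439 + 20468)) = -6280/3341 + 20085/(√(-3971)) = -6280/3341 + 20085/((19*I*√11)) = -6280/3341 + 20085*(-I*√11/209) = -6280/3341 - 20085*I*√11/209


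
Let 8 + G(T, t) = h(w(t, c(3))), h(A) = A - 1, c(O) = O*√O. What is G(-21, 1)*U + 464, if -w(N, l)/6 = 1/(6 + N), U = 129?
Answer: -5653/7 ≈ -807.57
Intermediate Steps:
c(O) = O^(3/2)
w(N, l) = -6/(6 + N)
h(A) = -1 + A
G(T, t) = -9 - 6/(6 + t) (G(T, t) = -8 + (-1 - 6/(6 + t)) = -9 - 6/(6 + t))
G(-21, 1)*U + 464 = (3*(-20 - 3*1)/(6 + 1))*129 + 464 = (3*(-20 - 3)/7)*129 + 464 = (3*(⅐)*(-23))*129 + 464 = -69/7*129 + 464 = -8901/7 + 464 = -5653/7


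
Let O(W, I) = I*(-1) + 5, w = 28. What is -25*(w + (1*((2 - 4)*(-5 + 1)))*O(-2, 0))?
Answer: -1700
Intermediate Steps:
O(W, I) = 5 - I (O(W, I) = -I + 5 = 5 - I)
-25*(w + (1*((2 - 4)*(-5 + 1)))*O(-2, 0)) = -25*(28 + (1*((2 - 4)*(-5 + 1)))*(5 - 1*0)) = -25*(28 + (1*(-2*(-4)))*(5 + 0)) = -25*(28 + (1*8)*5) = -25*(28 + 8*5) = -25*(28 + 40) = -25*68 = -1700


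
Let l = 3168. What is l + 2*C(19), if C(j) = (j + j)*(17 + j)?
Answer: 5904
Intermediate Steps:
C(j) = 2*j*(17 + j) (C(j) = (2*j)*(17 + j) = 2*j*(17 + j))
l + 2*C(19) = 3168 + 2*(2*19*(17 + 19)) = 3168 + 2*(2*19*36) = 3168 + 2*1368 = 3168 + 2736 = 5904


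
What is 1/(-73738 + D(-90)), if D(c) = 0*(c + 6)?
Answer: -1/73738 ≈ -1.3562e-5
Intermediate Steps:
D(c) = 0 (D(c) = 0*(6 + c) = 0)
1/(-73738 + D(-90)) = 1/(-73738 + 0) = 1/(-73738) = -1/73738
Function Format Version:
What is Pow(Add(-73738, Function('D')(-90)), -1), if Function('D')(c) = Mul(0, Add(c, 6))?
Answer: Rational(-1, 73738) ≈ -1.3562e-5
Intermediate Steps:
Function('D')(c) = 0 (Function('D')(c) = Mul(0, Add(6, c)) = 0)
Pow(Add(-73738, Function('D')(-90)), -1) = Pow(Add(-73738, 0), -1) = Pow(-73738, -1) = Rational(-1, 73738)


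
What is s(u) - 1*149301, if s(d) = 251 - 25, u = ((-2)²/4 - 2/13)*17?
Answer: -149075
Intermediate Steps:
u = 187/13 (u = (4*(¼) - 2*1/13)*17 = (1 - 2/13)*17 = (11/13)*17 = 187/13 ≈ 14.385)
s(d) = 226
s(u) - 1*149301 = 226 - 1*149301 = 226 - 149301 = -149075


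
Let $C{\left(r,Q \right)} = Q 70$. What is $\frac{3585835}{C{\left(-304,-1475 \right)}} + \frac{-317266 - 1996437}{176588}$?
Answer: $- \frac{87210526573}{1823271100} \approx -47.832$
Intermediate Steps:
$C{\left(r,Q \right)} = 70 Q$
$\frac{3585835}{C{\left(-304,-1475 \right)}} + \frac{-317266 - 1996437}{176588} = \frac{3585835}{70 \left(-1475\right)} + \frac{-317266 - 1996437}{176588} = \frac{3585835}{-103250} - \frac{2313703}{176588} = 3585835 \left(- \frac{1}{103250}\right) - \frac{2313703}{176588} = - \frac{717167}{20650} - \frac{2313703}{176588} = - \frac{87210526573}{1823271100}$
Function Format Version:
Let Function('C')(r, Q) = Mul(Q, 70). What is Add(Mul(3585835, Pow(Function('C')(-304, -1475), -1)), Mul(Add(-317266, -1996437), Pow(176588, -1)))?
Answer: Rational(-87210526573, 1823271100) ≈ -47.832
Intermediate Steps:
Function('C')(r, Q) = Mul(70, Q)
Add(Mul(3585835, Pow(Function('C')(-304, -1475), -1)), Mul(Add(-317266, -1996437), Pow(176588, -1))) = Add(Mul(3585835, Pow(Mul(70, -1475), -1)), Mul(Add(-317266, -1996437), Pow(176588, -1))) = Add(Mul(3585835, Pow(-103250, -1)), Mul(-2313703, Rational(1, 176588))) = Add(Mul(3585835, Rational(-1, 103250)), Rational(-2313703, 176588)) = Add(Rational(-717167, 20650), Rational(-2313703, 176588)) = Rational(-87210526573, 1823271100)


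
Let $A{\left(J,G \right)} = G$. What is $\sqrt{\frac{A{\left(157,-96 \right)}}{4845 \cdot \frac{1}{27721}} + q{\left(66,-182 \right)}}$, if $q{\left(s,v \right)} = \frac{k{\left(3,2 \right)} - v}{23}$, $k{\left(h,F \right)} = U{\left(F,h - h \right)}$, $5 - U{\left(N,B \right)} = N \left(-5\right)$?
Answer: $\frac{i \sqrt{2066589445}}{1955} \approx 23.253 i$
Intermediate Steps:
$U{\left(N,B \right)} = 5 + 5 N$ ($U{\left(N,B \right)} = 5 - N \left(-5\right) = 5 - - 5 N = 5 + 5 N$)
$k{\left(h,F \right)} = 5 + 5 F$
$q{\left(s,v \right)} = \frac{15}{23} - \frac{v}{23}$ ($q{\left(s,v \right)} = \frac{\left(5 + 5 \cdot 2\right) - v}{23} = \left(\left(5 + 10\right) - v\right) \frac{1}{23} = \left(15 - v\right) \frac{1}{23} = \frac{15}{23} - \frac{v}{23}$)
$\sqrt{\frac{A{\left(157,-96 \right)}}{4845 \cdot \frac{1}{27721}} + q{\left(66,-182 \right)}} = \sqrt{- \frac{96}{4845 \cdot \frac{1}{27721}} + \left(\frac{15}{23} - - \frac{182}{23}\right)} = \sqrt{- \frac{96}{4845 \cdot \frac{1}{27721}} + \left(\frac{15}{23} + \frac{182}{23}\right)} = \sqrt{- \frac{96}{\frac{255}{1459}} + \frac{197}{23}} = \sqrt{\left(-96\right) \frac{1459}{255} + \frac{197}{23}} = \sqrt{- \frac{46688}{85} + \frac{197}{23}} = \sqrt{- \frac{1057079}{1955}} = \frac{i \sqrt{2066589445}}{1955}$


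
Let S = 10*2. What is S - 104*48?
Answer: -4972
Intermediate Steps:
S = 20
S - 104*48 = 20 - 104*48 = 20 - 4992 = -4972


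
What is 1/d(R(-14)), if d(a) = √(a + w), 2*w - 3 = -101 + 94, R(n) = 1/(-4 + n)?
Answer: -3*I*√74/37 ≈ -0.69749*I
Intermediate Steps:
w = -2 (w = 3/2 + (-101 + 94)/2 = 3/2 + (½)*(-7) = 3/2 - 7/2 = -2)
d(a) = √(-2 + a) (d(a) = √(a - 2) = √(-2 + a))
1/d(R(-14)) = 1/(√(-2 + 1/(-4 - 14))) = 1/(√(-2 + 1/(-18))) = 1/(√(-2 - 1/18)) = 1/(√(-37/18)) = 1/(I*√74/6) = -3*I*√74/37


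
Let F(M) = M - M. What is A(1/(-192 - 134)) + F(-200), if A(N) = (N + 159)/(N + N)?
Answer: -51833/2 ≈ -25917.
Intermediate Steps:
F(M) = 0
A(N) = (159 + N)/(2*N) (A(N) = (159 + N)/((2*N)) = (159 + N)*(1/(2*N)) = (159 + N)/(2*N))
A(1/(-192 - 134)) + F(-200) = (159 + 1/(-192 - 134))/(2*(1/(-192 - 134))) + 0 = (159 + 1/(-326))/(2*(1/(-326))) + 0 = (159 - 1/326)/(2*(-1/326)) + 0 = (½)*(-326)*(51833/326) + 0 = -51833/2 + 0 = -51833/2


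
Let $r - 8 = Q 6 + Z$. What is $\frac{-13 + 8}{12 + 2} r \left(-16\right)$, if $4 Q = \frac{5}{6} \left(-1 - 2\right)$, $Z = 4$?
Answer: $\frac{330}{7} \approx 47.143$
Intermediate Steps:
$Q = - \frac{5}{8}$ ($Q = \frac{\frac{5}{6} \left(-1 - 2\right)}{4} = \frac{5 \cdot \frac{1}{6} \left(-3\right)}{4} = \frac{\frac{5}{6} \left(-3\right)}{4} = \frac{1}{4} \left(- \frac{5}{2}\right) = - \frac{5}{8} \approx -0.625$)
$r = \frac{33}{4}$ ($r = 8 + \left(\left(- \frac{5}{8}\right) 6 + 4\right) = 8 + \left(- \frac{15}{4} + 4\right) = 8 + \frac{1}{4} = \frac{33}{4} \approx 8.25$)
$\frac{-13 + 8}{12 + 2} r \left(-16\right) = \frac{-13 + 8}{12 + 2} \cdot \frac{33}{4} \left(-16\right) = - \frac{5}{14} \cdot \frac{33}{4} \left(-16\right) = \left(-5\right) \frac{1}{14} \cdot \frac{33}{4} \left(-16\right) = \left(- \frac{5}{14}\right) \frac{33}{4} \left(-16\right) = \left(- \frac{165}{56}\right) \left(-16\right) = \frac{330}{7}$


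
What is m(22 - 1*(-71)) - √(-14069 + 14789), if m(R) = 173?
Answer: 173 - 12*√5 ≈ 146.17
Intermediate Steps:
m(22 - 1*(-71)) - √(-14069 + 14789) = 173 - √(-14069 + 14789) = 173 - √720 = 173 - 12*√5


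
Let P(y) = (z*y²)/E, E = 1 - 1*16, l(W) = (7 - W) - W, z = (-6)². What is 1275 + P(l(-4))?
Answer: 735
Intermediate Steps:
z = 36
l(W) = 7 - 2*W
E = -15 (E = 1 - 16 = -15)
P(y) = -12*y²/5 (P(y) = (36*y²)/(-15) = (36*y²)*(-1/15) = -12*y²/5)
1275 + P(l(-4)) = 1275 - 12*(7 - 2*(-4))²/5 = 1275 - 12*(7 + 8)²/5 = 1275 - 12/5*15² = 1275 - 12/5*225 = 1275 - 540 = 735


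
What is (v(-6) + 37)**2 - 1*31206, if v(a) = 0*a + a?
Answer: -30245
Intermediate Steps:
v(a) = a (v(a) = 0 + a = a)
(v(-6) + 37)**2 - 1*31206 = (-6 + 37)**2 - 1*31206 = 31**2 - 31206 = 961 - 31206 = -30245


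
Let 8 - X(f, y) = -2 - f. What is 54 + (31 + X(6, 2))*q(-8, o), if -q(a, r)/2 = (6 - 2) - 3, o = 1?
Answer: -40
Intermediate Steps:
q(a, r) = -2 (q(a, r) = -2*((6 - 2) - 3) = -2*(4 - 3) = -2*1 = -2)
X(f, y) = 10 + f (X(f, y) = 8 - (-2 - f) = 8 + (2 + f) = 10 + f)
54 + (31 + X(6, 2))*q(-8, o) = 54 + (31 + (10 + 6))*(-2) = 54 + (31 + 16)*(-2) = 54 + 47*(-2) = 54 - 94 = -40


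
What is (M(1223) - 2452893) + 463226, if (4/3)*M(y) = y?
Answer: -7954999/4 ≈ -1.9888e+6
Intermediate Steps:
M(y) = 3*y/4
(M(1223) - 2452893) + 463226 = ((3/4)*1223 - 2452893) + 463226 = (3669/4 - 2452893) + 463226 = -9807903/4 + 463226 = -7954999/4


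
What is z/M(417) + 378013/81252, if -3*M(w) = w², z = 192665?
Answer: 2085450313/1569869892 ≈ 1.3284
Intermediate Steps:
M(w) = -w²/3
z/M(417) + 378013/81252 = 192665/((-⅓*417²)) + 378013/81252 = 192665/((-⅓*173889)) + 378013*(1/81252) = 192665/(-57963) + 378013/81252 = 192665*(-1/57963) + 378013/81252 = -192665/57963 + 378013/81252 = 2085450313/1569869892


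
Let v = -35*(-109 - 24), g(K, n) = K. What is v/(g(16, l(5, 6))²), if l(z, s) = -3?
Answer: 4655/256 ≈ 18.184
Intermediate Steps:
v = 4655 (v = -35*(-133) = 4655)
v/(g(16, l(5, 6))²) = 4655/(16²) = 4655/256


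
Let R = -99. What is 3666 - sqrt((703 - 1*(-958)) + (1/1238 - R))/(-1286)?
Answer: 3666 + sqrt(2697454678)/1592068 ≈ 3666.0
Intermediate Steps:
3666 - sqrt((703 - 1*(-958)) + (1/1238 - R))/(-1286) = 3666 - sqrt((703 - 1*(-958)) + (1/1238 - 1*(-99)))/(-1286) = 3666 - sqrt((703 + 958) + (1/1238 + 99))*(-1)/1286 = 3666 - sqrt(1661 + 122563/1238)*(-1)/1286 = 3666 - sqrt(2178881/1238)*(-1)/1286 = 3666 - sqrt(2697454678)/1238*(-1)/1286 = 3666 - (-1)*sqrt(2697454678)/1592068 = 3666 + sqrt(2697454678)/1592068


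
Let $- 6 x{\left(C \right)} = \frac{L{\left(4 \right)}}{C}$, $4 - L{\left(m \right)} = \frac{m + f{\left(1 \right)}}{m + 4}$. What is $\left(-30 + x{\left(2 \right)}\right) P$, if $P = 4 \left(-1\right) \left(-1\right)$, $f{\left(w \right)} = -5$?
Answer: $- \frac{971}{8} \approx -121.38$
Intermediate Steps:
$L{\left(m \right)} = 4 - \frac{-5 + m}{4 + m}$ ($L{\left(m \right)} = 4 - \frac{m - 5}{m + 4} = 4 - \frac{-5 + m}{4 + m}$)
$P = 4$ ($P = \left(-4\right) \left(-1\right) = 4$)
$x{\left(C \right)} = - \frac{11}{16 C}$ ($x{\left(C \right)} = - \frac{\frac{3 \left(7 + 4\right)}{4 + 4} \frac{1}{C}}{6} = - \frac{3 \cdot \frac{1}{8} \cdot 11 \frac{1}{C}}{6} = - \frac{\frac{33}{8} \frac{1}{C}}{6} = - \frac{11}{16 C}$)
$\left(-30 + x{\left(2 \right)}\right) P = \left(-30 - \frac{11}{16 \cdot 2}\right) 4 = \left(-30 - \frac{11}{32}\right) 4 = \left(- \frac{971}{32}\right) 4 = - \frac{971}{8}$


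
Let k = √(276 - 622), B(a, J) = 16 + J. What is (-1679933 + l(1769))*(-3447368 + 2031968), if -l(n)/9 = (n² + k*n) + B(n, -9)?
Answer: 42241544373000 + 22534583400*I*√346 ≈ 4.2242e+13 + 4.1917e+11*I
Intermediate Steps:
k = I*√346 (k = √(-346) = I*√346 ≈ 18.601*I)
l(n) = -63 - 9*n² - 9*I*n*√346 (l(n) = -9*((n² + (I*√346)*n) + (16 - 9)) = -9*((n² + I*n*√346) + 7) = -9*(7 + n² + I*n*√346) = -63 - 9*n² - 9*I*n*√346)
(-1679933 + l(1769))*(-3447368 + 2031968) = (-1679933 + (-63 - 9*1769² - 9*I*1769*√346))*(-3447368 + 2031968) = (-1679933 + (-63 - 9*3129361 - 15921*I*√346))*(-1415400) = (-1679933 + (-63 - 28164249 - 15921*I*√346))*(-1415400) = (-1679933 + (-28164312 - 15921*I*√346))*(-1415400) = (-29844245 - 15921*I*√346)*(-1415400) = 42241544373000 + 22534583400*I*√346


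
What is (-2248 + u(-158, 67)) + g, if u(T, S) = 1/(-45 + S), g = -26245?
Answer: -626845/22 ≈ -28493.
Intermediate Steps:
(-2248 + u(-158, 67)) + g = (-2248 + 1/(-45 + 67)) - 26245 = (-2248 + 1/22) - 26245 = -49455/22 - 26245 = -626845/22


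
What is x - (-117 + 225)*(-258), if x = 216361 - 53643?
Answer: 190582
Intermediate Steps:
x = 162718
x - (-117 + 225)*(-258) = 162718 - (-117 + 225)*(-258) = 162718 - 108*(-258) = 162718 - 1*(-27864) = 162718 + 27864 = 190582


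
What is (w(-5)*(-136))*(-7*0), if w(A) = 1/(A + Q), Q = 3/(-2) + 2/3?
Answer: 0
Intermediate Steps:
Q = -5/6 (Q = 3*(-1/2) + 2*(1/3) = -3/2 + 2/3 = -5/6 ≈ -0.83333)
w(A) = 1/(-5/6 + A) (w(A) = 1/(A - 5/6) = 1/(-5/6 + A))
(w(-5)*(-136))*(-7*0) = ((6/(-5 + 6*(-5)))*(-136))*(-7*0) = ((6/(-5 - 30))*(-136))*0 = ((6/(-35))*(-136))*0 = ((6*(-1/35))*(-136))*0 = -6/35*(-136)*0 = (816/35)*0 = 0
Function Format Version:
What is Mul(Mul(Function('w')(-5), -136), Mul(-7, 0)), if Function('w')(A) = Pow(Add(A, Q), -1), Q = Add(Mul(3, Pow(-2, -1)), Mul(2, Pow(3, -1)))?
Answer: 0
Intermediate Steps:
Q = Rational(-5, 6) (Q = Add(Mul(3, Rational(-1, 2)), Mul(2, Rational(1, 3))) = Add(Rational(-3, 2), Rational(2, 3)) = Rational(-5, 6) ≈ -0.83333)
Function('w')(A) = Pow(Add(Rational(-5, 6), A), -1) (Function('w')(A) = Pow(Add(A, Rational(-5, 6)), -1) = Pow(Add(Rational(-5, 6), A), -1))
Mul(Mul(Function('w')(-5), -136), Mul(-7, 0)) = Mul(Mul(Mul(6, Pow(Add(-5, Mul(6, -5)), -1)), -136), Mul(-7, 0)) = Mul(Mul(Mul(6, Pow(Add(-5, -30), -1)), -136), 0) = Mul(Mul(Mul(6, Pow(-35, -1)), -136), 0) = Mul(Mul(Mul(6, Rational(-1, 35)), -136), 0) = Mul(Mul(Rational(-6, 35), -136), 0) = Mul(Rational(816, 35), 0) = 0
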